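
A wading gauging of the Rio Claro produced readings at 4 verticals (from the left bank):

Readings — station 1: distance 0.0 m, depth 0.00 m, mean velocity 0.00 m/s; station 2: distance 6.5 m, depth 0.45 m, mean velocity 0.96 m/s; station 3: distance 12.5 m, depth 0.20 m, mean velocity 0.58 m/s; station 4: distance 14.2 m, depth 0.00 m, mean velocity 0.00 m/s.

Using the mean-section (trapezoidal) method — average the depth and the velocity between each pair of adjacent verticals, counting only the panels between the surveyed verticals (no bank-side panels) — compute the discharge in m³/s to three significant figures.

2.25 m³/s

Panel 1-2: Δb = 6.5 m, d̄ = (0.00+0.45)/2 = 0.225, v̄ = (0.00+0.96)/2 = 0.48 → q = 6.5×0.225×0.48 = 0.7020 m³/s
Panel 2-3: Δb = 6 m, d̄ = (0.45+0.20)/2 = 0.325, v̄ = (0.96+0.58)/2 = 0.77 → q = 6×0.325×0.77 = 1.502 m³/s
Panel 3-4: Δb = 1.7 m, d̄ = (0.20+0.00)/2 = 0.1, v̄ = (0.58+0.00)/2 = 0.29 → q = 1.7×0.1×0.29 = 0.04930 m³/s
Q = Σ q = 2.253 m³/s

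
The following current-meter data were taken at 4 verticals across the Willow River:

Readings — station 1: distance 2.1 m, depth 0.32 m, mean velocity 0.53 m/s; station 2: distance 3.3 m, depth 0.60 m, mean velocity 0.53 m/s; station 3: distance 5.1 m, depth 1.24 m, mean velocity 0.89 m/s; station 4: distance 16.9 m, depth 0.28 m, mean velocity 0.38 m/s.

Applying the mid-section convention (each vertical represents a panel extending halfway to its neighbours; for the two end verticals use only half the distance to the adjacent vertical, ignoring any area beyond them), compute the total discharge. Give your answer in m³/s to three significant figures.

w_1 = (3.3 − 2.1)/2 = 0.6 m; q_1 = 0.53 × 0.32 × 0.6 = 0.1018 m³/s
w_2 = (5.1 − 2.1)/2 = 1.5 m; q_2 = 0.53 × 0.60 × 1.5 = 0.4770 m³/s
w_3 = (16.9 − 3.3)/2 = 6.8 m; q_3 = 0.89 × 1.24 × 6.8 = 7.504 m³/s
w_4 = (16.9 − 5.1)/2 = 5.9 m; q_4 = 0.38 × 0.28 × 5.9 = 0.6278 m³/s
Q = Σ qᵢ = 8.711 m³/s

8.71 m³/s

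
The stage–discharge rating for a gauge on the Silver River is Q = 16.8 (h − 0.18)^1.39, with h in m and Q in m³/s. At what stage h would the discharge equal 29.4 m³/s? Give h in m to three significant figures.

h − h₀ = (Q/C)^(1/b) = (29.4/16.8)^(1/1.39) = 1.496 m
h = 0.18 + 1.496 = 1.676 m

1.68 m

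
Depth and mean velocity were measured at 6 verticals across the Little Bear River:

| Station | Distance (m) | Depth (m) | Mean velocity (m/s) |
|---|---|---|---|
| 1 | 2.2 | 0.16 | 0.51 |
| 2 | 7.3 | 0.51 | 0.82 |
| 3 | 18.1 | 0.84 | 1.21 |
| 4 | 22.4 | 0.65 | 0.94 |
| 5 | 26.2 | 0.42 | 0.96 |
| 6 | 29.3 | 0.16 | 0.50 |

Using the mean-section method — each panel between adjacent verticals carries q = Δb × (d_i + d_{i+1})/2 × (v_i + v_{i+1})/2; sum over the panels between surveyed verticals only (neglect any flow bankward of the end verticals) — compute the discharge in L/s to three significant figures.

Panel 1-2: Δb = 5.1 m, d̄ = (0.16+0.51)/2 = 0.335, v̄ = (0.51+0.82)/2 = 0.665 → q = 5.1×0.335×0.665 = 1.136 m³/s
Panel 2-3: Δb = 10.8 m, d̄ = (0.51+0.84)/2 = 0.675, v̄ = (0.82+1.21)/2 = 1.015 → q = 10.8×0.675×1.015 = 7.399 m³/s
Panel 3-4: Δb = 4.3 m, d̄ = (0.84+0.65)/2 = 0.745, v̄ = (1.21+0.94)/2 = 1.075 → q = 4.3×0.745×1.075 = 3.444 m³/s
Panel 4-5: Δb = 3.8 m, d̄ = (0.65+0.42)/2 = 0.535, v̄ = (0.94+0.96)/2 = 0.95 → q = 3.8×0.535×0.95 = 1.931 m³/s
Panel 5-6: Δb = 3.1 m, d̄ = (0.42+0.16)/2 = 0.29, v̄ = (0.96+0.50)/2 = 0.73 → q = 3.1×0.29×0.73 = 0.6563 m³/s
Q = Σ q = 14.57 m³/s
= 14.57 × 1000 = 14570 L/s

14600 L/s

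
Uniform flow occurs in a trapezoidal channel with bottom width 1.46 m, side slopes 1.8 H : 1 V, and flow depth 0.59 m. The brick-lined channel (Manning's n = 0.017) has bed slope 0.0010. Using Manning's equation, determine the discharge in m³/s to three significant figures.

A = (b + z·y)·y = (1.46 + 1.8×0.59)×0.59 = 1.488 m²
P = b + 2y√(1+z²) = 1.46 + 2×0.59×√(1+1.8²) = 3.890 m
R = A/P = 1.488/3.890 = 0.3825 m
Q = (1/n)·A·R^(2/3)·S^(1/2) = (1/0.017) × 1.488 × 0.3825^(2/3) × 0.0010^(1/2) = 1.459 m³/s

1.46 m³/s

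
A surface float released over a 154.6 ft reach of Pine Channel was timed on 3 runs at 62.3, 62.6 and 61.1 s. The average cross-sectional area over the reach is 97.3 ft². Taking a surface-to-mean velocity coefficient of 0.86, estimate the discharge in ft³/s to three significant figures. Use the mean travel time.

t̄ = (62.3 + 62.6 + 61.1) / 3 = 62 s
v_surface = L / t̄ = 154.6 / 62 = 2.494 ft/s
v_mean = 0.86 × 2.494 = 2.144 ft/s
Q = A × v_mean = 97.3 × 2.144 = 208.7 ft³/s

209 ft³/s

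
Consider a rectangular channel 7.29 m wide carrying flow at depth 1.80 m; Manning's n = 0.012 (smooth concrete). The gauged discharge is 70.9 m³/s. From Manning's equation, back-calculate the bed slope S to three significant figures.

A = b·y = 7.29 × 1.80 = 13.12 m²
P = b + 2y = 7.29 + 2×1.80 = 10.89 m
R = A/P = 13.12/10.89 = 1.205 m
S = (Q·n / (1·A·R^(2/3)))² = (70.9×0.012 / (1×13.12×1.132))² = 0.003279

0.00328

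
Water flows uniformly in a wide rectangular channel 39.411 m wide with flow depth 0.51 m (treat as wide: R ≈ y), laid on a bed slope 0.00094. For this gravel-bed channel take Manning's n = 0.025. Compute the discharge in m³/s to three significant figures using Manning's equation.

A = b·y = 39.411 × 0.51 = 20.10 m²
Wide channel: R ≈ y = 0.51 m
Q = (1/n)·A·R^(2/3)·S^(1/2) = (1/0.025) × 20.10 × 0.5100^(2/3) × 0.00094^(1/2) = 15.73 m³/s

15.7 m³/s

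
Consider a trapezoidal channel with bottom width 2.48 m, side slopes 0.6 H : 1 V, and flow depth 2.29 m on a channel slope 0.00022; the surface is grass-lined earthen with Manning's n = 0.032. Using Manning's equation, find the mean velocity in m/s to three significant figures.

0.502 m/s

A = (b + z·y)·y = (2.48 + 0.6×2.29)×2.29 = 8.826 m²
P = b + 2y√(1+z²) = 2.48 + 2×2.29×√(1+0.6²) = 7.821 m
R = A/P = 8.826/7.821 = 1.128 m
Q = (1/n)·A·R^(2/3)·S^(1/2) = (1/0.032) × 8.826 × 1.128^(2/3) × 0.00022^(1/2) = 4.434 m³/s
V = Q/A = 4.434/8.826 = 0.5024 m/s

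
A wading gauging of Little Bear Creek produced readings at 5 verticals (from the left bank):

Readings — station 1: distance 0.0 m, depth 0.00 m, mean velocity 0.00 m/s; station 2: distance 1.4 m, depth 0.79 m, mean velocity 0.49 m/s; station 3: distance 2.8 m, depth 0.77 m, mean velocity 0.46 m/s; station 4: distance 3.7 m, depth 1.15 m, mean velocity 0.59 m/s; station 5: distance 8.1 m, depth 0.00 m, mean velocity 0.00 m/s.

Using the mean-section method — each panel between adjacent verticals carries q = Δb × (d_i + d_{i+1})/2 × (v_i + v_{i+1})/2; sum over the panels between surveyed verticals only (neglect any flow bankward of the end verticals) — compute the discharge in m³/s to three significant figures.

Panel 1-2: Δb = 1.4 m, d̄ = (0.00+0.79)/2 = 0.395, v̄ = (0.00+0.49)/2 = 0.245 → q = 1.4×0.395×0.245 = 0.1355 m³/s
Panel 2-3: Δb = 1.4 m, d̄ = (0.79+0.77)/2 = 0.78, v̄ = (0.49+0.46)/2 = 0.475 → q = 1.4×0.78×0.475 = 0.5187 m³/s
Panel 3-4: Δb = 0.9 m, d̄ = (0.77+1.15)/2 = 0.96, v̄ = (0.46+0.59)/2 = 0.525 → q = 0.9×0.96×0.525 = 0.4536 m³/s
Panel 4-5: Δb = 4.4 m, d̄ = (1.15+0.00)/2 = 0.575, v̄ = (0.59+0.00)/2 = 0.295 → q = 4.4×0.575×0.295 = 0.7464 m³/s
Q = Σ q = 1.854 m³/s

1.85 m³/s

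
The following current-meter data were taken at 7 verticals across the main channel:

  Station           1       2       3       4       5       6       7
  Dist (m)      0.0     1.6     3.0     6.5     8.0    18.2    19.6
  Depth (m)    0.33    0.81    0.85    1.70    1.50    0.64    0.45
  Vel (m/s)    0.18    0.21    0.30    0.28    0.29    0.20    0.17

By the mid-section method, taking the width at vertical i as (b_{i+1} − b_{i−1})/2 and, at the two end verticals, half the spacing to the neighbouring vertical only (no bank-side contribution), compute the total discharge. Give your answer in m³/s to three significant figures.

w_1 = (1.6 − 0.0)/2 = 0.8 m; q_1 = 0.18 × 0.33 × 0.8 = 0.04752 m³/s
w_2 = (3.0 − 0.0)/2 = 1.5 m; q_2 = 0.21 × 0.81 × 1.5 = 0.2552 m³/s
w_3 = (6.5 − 1.6)/2 = 2.45 m; q_3 = 0.30 × 0.85 × 2.45 = 0.6248 m³/s
w_4 = (8.0 − 3.0)/2 = 2.5 m; q_4 = 0.28 × 1.70 × 2.5 = 1.190 m³/s
w_5 = (18.2 − 6.5)/2 = 5.85 m; q_5 = 0.29 × 1.50 × 5.85 = 2.545 m³/s
w_6 = (19.6 − 8.0)/2 = 5.8 m; q_6 = 0.20 × 0.64 × 5.8 = 0.7424 m³/s
w_7 = (19.6 − 18.2)/2 = 0.7 m; q_7 = 0.17 × 0.45 × 0.7 = 0.05355 m³/s
Q = Σ qᵢ = 5.458 m³/s

5.46 m³/s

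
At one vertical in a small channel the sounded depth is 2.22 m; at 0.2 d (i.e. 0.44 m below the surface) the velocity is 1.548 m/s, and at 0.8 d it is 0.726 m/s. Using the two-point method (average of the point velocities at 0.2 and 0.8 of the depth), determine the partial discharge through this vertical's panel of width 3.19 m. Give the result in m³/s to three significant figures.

v̄ = (1.548 + 0.726) / 2 = 1.137 m/s
q = v̄ × d × w = 1.137 × 2.22 × 3.19 = 8.052 m³/s

8.05 m³/s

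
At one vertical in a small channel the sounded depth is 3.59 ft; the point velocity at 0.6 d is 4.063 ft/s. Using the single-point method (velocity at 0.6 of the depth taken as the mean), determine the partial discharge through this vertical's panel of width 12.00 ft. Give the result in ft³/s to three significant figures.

v̄ = v₀.₆ = 4.063 ft/s
q = v̄ × d × w = 4.063 × 3.59 × 12.00 = 175.0 ft³/s

175 ft³/s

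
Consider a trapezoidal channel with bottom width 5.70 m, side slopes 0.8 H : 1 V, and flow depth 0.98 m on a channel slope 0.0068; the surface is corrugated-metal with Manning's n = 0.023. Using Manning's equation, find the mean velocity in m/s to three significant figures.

A = (b + z·y)·y = (5.70 + 0.8×0.98)×0.98 = 6.354 m²
P = b + 2y√(1+z²) = 5.70 + 2×0.98×√(1+0.8²) = 8.210 m
R = A/P = 6.354/8.210 = 0.7740 m
Q = (1/n)·A·R^(2/3)·S^(1/2) = (1/0.023) × 6.354 × 0.7740^(2/3) × 0.0068^(1/2) = 19.20 m³/s
V = Q/A = 19.20/6.354 = 3.022 m/s

3.02 m/s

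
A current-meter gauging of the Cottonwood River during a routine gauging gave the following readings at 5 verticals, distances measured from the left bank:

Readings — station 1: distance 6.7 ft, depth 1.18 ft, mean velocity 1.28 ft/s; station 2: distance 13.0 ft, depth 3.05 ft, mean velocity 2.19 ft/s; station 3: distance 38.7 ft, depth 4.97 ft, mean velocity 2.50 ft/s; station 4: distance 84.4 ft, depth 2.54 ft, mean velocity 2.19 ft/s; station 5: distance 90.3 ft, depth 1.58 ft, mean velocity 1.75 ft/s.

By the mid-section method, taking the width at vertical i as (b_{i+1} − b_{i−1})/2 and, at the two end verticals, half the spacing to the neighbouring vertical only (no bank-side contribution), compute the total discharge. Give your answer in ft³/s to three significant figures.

707 ft³/s

w_1 = (13.0 − 6.7)/2 = 3.15 ft; q_1 = 1.28 × 1.18 × 3.15 = 4.758 ft³/s
w_2 = (38.7 − 6.7)/2 = 16 ft; q_2 = 2.19 × 3.05 × 16 = 106.9 ft³/s
w_3 = (84.4 − 13.0)/2 = 35.7 ft; q_3 = 2.50 × 4.97 × 35.7 = 443.6 ft³/s
w_4 = (90.3 − 38.7)/2 = 25.8 ft; q_4 = 2.19 × 2.54 × 25.8 = 143.5 ft³/s
w_5 = (90.3 − 84.4)/2 = 2.95 ft; q_5 = 1.75 × 1.58 × 2.95 = 8.157 ft³/s
Q = Σ qᵢ = 706.9 ft³/s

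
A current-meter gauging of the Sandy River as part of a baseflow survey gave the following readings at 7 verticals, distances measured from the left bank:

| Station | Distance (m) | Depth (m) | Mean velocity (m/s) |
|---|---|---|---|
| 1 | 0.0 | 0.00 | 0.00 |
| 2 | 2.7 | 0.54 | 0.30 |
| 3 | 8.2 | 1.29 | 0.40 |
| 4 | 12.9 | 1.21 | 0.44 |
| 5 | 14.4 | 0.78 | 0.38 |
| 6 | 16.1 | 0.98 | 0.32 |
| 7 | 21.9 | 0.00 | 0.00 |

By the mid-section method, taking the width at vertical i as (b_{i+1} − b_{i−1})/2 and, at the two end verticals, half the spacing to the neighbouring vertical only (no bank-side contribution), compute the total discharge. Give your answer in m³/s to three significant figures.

6.60 m³/s

w_2 = (8.2 − 0.0)/2 = 4.1 m; q_2 = 0.30 × 0.54 × 4.1 = 0.6642 m³/s
w_3 = (12.9 − 2.7)/2 = 5.1 m; q_3 = 0.40 × 1.29 × 5.1 = 2.632 m³/s
w_4 = (14.4 − 8.2)/2 = 3.1 m; q_4 = 0.44 × 1.21 × 3.1 = 1.650 m³/s
w_5 = (16.1 − 12.9)/2 = 1.6 m; q_5 = 0.38 × 0.78 × 1.6 = 0.4742 m³/s
w_6 = (21.9 − 14.4)/2 = 3.75 m; q_6 = 0.32 × 0.98 × 3.75 = 1.176 m³/s
Stations 1, 7 contribute zero (depth or velocity is 0).
Q = Σ qᵢ = 6.596 m³/s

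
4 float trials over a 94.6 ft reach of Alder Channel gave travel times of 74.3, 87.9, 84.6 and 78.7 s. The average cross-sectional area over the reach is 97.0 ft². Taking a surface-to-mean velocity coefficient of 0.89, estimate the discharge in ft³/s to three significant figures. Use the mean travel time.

100 ft³/s

t̄ = (74.3 + 87.9 + 84.6 + 78.7) / 4 = 81.375 s
v_surface = L / t̄ = 94.6 / 81.375 = 1.163 ft/s
v_mean = 0.89 × 1.163 = 1.035 ft/s
Q = A × v_mean = 97.0 × 1.035 = 100.4 ft³/s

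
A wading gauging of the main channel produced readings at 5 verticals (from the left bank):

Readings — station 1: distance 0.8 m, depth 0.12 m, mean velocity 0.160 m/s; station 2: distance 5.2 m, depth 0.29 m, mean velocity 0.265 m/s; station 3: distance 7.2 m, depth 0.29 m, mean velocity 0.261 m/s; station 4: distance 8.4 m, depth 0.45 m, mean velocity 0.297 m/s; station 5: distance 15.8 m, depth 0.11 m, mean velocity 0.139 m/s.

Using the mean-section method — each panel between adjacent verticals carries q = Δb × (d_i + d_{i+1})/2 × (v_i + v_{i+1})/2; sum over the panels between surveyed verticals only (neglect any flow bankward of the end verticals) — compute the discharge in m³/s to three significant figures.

Panel 1-2: Δb = 4.4 m, d̄ = (0.12+0.29)/2 = 0.205, v̄ = (0.160+0.265)/2 = 0.2125 → q = 4.4×0.205×0.2125 = 0.1917 m³/s
Panel 2-3: Δb = 2 m, d̄ = (0.29+0.29)/2 = 0.29, v̄ = (0.265+0.261)/2 = 0.263 → q = 2×0.29×0.263 = 0.1525 m³/s
Panel 3-4: Δb = 1.2 m, d̄ = (0.29+0.45)/2 = 0.37, v̄ = (0.261+0.297)/2 = 0.279 → q = 1.2×0.37×0.279 = 0.1239 m³/s
Panel 4-5: Δb = 7.4 m, d̄ = (0.45+0.11)/2 = 0.28, v̄ = (0.297+0.139)/2 = 0.218 → q = 7.4×0.28×0.218 = 0.4517 m³/s
Q = Σ q = 0.9198 m³/s

0.920 m³/s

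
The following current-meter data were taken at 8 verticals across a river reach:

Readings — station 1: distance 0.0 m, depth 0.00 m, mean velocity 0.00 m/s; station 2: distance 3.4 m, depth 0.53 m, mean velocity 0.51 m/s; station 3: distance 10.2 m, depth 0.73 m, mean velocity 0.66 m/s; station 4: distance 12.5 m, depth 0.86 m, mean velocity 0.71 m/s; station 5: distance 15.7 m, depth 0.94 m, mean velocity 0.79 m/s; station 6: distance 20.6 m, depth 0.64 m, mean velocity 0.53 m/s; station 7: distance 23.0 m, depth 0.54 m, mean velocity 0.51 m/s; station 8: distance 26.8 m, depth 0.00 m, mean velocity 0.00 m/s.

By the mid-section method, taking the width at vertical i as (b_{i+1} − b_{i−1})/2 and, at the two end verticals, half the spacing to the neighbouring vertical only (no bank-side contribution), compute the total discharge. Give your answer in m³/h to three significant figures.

37300 m³/h

w_2 = (10.2 − 0.0)/2 = 5.1 m; q_2 = 0.51 × 0.53 × 5.1 = 1.379 m³/s
w_3 = (12.5 − 3.4)/2 = 4.55 m; q_3 = 0.66 × 0.73 × 4.55 = 2.192 m³/s
w_4 = (15.7 − 10.2)/2 = 2.75 m; q_4 = 0.71 × 0.86 × 2.75 = 1.679 m³/s
w_5 = (20.6 − 12.5)/2 = 4.05 m; q_5 = 0.79 × 0.94 × 4.05 = 3.008 m³/s
w_6 = (23.0 − 15.7)/2 = 3.65 m; q_6 = 0.53 × 0.64 × 3.65 = 1.238 m³/s
w_7 = (26.8 − 20.6)/2 = 3.1 m; q_7 = 0.51 × 0.54 × 3.1 = 0.8537 m³/s
Stations 1, 8 contribute zero (depth or velocity is 0).
Q = Σ qᵢ = 10.35 m³/s
= 10.35 × 3600 = 37260 m³/h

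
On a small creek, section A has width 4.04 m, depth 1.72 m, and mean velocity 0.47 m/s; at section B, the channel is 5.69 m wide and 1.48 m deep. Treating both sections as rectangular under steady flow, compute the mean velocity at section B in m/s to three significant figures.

Q = A₁V₁ = (4.04×1.72) × 0.47 = 3.266 m³/s
A₂ = 5.69 × 1.48 = 8.421 m²
V₂ = Q/A₂ = 3.266/8.421 = 0.3878 m/s

0.388 m/s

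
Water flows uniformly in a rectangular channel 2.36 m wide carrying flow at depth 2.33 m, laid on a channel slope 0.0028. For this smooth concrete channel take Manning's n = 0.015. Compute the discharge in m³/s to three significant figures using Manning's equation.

A = b·y = 2.36 × 2.33 = 5.499 m²
P = b + 2y = 2.36 + 2×2.33 = 7.020 m
R = A/P = 5.499/7.020 = 0.7833 m
Q = (1/n)·A·R^(2/3)·S^(1/2) = (1/0.015) × 5.499 × 0.7833^(2/3) × 0.0028^(1/2) = 16.48 m³/s

16.5 m³/s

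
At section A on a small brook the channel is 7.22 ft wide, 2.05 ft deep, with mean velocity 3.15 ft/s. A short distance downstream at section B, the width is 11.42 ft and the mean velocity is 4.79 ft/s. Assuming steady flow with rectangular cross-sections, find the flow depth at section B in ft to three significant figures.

0.852 ft

Q = A₁V₁ = (7.22×2.05) × 3.15 = 46.62 ft³/s
d₂ = Q/(b₂ V₂) = 46.62/(11.42×4.79) = 0.8523 ft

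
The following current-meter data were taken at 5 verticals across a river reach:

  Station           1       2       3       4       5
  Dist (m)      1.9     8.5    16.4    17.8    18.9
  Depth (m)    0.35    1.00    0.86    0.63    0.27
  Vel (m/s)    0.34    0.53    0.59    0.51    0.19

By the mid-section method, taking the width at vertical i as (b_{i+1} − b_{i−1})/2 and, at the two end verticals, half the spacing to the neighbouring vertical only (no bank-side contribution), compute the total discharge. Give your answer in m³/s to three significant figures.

w_1 = (8.5 − 1.9)/2 = 3.3 m; q_1 = 0.34 × 0.35 × 3.3 = 0.3927 m³/s
w_2 = (16.4 − 1.9)/2 = 7.25 m; q_2 = 0.53 × 1.00 × 7.25 = 3.843 m³/s
w_3 = (17.8 − 8.5)/2 = 4.65 m; q_3 = 0.59 × 0.86 × 4.65 = 2.359 m³/s
w_4 = (18.9 − 16.4)/2 = 1.25 m; q_4 = 0.51 × 0.63 × 1.25 = 0.4016 m³/s
w_5 = (18.9 − 17.8)/2 = 0.55 m; q_5 = 0.19 × 0.27 × 0.55 = 0.02822 m³/s
Q = Σ qᵢ = 7.024 m³/s

7.02 m³/s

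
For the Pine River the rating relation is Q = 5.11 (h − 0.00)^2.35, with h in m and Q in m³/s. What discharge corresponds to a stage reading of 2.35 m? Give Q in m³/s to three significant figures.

Q = 5.11 × (2.35 − 0.00)^2.35 = 5.11 × 2.35^2.35 = 38.06 m³/s

38.1 m³/s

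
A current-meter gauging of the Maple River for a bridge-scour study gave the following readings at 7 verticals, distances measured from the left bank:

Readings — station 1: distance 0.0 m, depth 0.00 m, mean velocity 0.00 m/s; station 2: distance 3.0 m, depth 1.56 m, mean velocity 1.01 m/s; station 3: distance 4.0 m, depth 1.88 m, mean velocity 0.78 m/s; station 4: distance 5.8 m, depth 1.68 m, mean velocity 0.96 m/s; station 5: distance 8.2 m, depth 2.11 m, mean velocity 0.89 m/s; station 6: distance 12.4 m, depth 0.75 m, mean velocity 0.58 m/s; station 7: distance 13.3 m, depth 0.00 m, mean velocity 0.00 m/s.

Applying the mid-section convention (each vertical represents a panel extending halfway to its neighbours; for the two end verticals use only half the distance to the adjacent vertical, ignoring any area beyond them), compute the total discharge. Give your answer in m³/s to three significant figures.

w_2 = (4.0 − 0.0)/2 = 2 m; q_2 = 1.01 × 1.56 × 2 = 3.151 m³/s
w_3 = (5.8 − 3.0)/2 = 1.4 m; q_3 = 0.78 × 1.88 × 1.4 = 2.053 m³/s
w_4 = (8.2 − 4.0)/2 = 2.1 m; q_4 = 0.96 × 1.68 × 2.1 = 3.387 m³/s
w_5 = (12.4 − 5.8)/2 = 3.3 m; q_5 = 0.89 × 2.11 × 3.3 = 6.197 m³/s
w_6 = (13.3 − 8.2)/2 = 2.55 m; q_6 = 0.58 × 0.75 × 2.55 = 1.109 m³/s
Stations 1, 7 contribute zero (depth or velocity is 0).
Q = Σ qᵢ = 15.90 m³/s

15.9 m³/s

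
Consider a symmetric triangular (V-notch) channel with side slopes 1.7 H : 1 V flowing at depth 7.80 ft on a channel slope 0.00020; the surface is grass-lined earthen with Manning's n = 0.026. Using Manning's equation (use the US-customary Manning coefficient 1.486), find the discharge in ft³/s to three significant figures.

A = z·y² = 1.7×7.80² = 103.4 ft²
P = 2y√(1+z²) = 2×7.80×√(1+1.7²) = 30.77 ft
R = A/P = 103.4/30.77 = 3.362 ft
Q = (1.486/n)·A·R^(2/3)·S^(1/2) = (1.486/0.026) × 103.4 × 3.362^(2/3) × 0.00020^(1/2) = 187.6 ft³/s

188 ft³/s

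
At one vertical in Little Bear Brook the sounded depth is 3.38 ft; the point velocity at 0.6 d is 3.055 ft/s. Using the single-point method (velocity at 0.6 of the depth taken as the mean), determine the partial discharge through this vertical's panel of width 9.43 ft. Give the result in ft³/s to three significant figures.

v̄ = v₀.₆ = 3.055 ft/s
q = v̄ × d × w = 3.055 × 3.38 × 9.43 = 97.37 ft³/s

97.4 ft³/s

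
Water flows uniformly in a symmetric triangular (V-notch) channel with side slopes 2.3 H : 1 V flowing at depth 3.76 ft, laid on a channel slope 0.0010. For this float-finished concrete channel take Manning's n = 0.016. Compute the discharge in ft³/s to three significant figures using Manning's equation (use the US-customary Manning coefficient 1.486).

137 ft³/s

A = z·y² = 2.3×3.76² = 32.52 ft²
P = 2y√(1+z²) = 2×3.76×√(1+2.3²) = 18.86 ft
R = A/P = 32.52/18.86 = 1.724 ft
Q = (1.486/n)·A·R^(2/3)·S^(1/2) = (1.486/0.016) × 32.52 × 1.724^(2/3) × 0.0010^(1/2) = 137.3 ft³/s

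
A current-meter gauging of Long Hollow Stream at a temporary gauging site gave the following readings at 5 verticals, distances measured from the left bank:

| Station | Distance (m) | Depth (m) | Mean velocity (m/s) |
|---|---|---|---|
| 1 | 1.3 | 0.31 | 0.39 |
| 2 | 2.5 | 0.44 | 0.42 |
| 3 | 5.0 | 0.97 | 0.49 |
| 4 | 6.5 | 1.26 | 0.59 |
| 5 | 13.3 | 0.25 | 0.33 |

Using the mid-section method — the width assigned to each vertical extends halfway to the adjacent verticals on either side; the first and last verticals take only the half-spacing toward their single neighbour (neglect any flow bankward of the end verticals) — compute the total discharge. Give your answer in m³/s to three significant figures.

w_1 = (2.5 − 1.3)/2 = 0.6 m; q_1 = 0.39 × 0.31 × 0.6 = 0.07254 m³/s
w_2 = (5.0 − 1.3)/2 = 1.85 m; q_2 = 0.42 × 0.44 × 1.85 = 0.3419 m³/s
w_3 = (6.5 − 2.5)/2 = 2 m; q_3 = 0.49 × 0.97 × 2 = 0.9506 m³/s
w_4 = (13.3 − 5.0)/2 = 4.15 m; q_4 = 0.59 × 1.26 × 4.15 = 3.085 m³/s
w_5 = (13.3 − 6.5)/2 = 3.4 m; q_5 = 0.33 × 0.25 × 3.4 = 0.2805 m³/s
Q = Σ qᵢ = 4.731 m³/s

4.73 m³/s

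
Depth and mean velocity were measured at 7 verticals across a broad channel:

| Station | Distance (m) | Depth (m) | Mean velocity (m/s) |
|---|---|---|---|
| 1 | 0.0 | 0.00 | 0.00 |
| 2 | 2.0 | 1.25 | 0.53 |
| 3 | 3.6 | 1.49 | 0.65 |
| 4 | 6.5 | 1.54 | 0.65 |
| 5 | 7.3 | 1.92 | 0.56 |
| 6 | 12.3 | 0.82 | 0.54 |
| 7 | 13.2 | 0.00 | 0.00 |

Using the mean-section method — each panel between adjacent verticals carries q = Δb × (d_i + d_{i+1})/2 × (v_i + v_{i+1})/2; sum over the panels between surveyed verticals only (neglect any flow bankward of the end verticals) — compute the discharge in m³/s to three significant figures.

Panel 1-2: Δb = 2 m, d̄ = (0.00+1.25)/2 = 0.625, v̄ = (0.00+0.53)/2 = 0.265 → q = 2×0.625×0.265 = 0.3313 m³/s
Panel 2-3: Δb = 1.6 m, d̄ = (1.25+1.49)/2 = 1.37, v̄ = (0.53+0.65)/2 = 0.59 → q = 1.6×1.37×0.59 = 1.293 m³/s
Panel 3-4: Δb = 2.9 m, d̄ = (1.49+1.54)/2 = 1.515, v̄ = (0.65+0.65)/2 = 0.65 → q = 2.9×1.515×0.65 = 2.856 m³/s
Panel 4-5: Δb = 0.8 m, d̄ = (1.54+1.92)/2 = 1.73, v̄ = (0.65+0.56)/2 = 0.605 → q = 0.8×1.73×0.605 = 0.8373 m³/s
Panel 5-6: Δb = 5 m, d̄ = (1.92+0.82)/2 = 1.37, v̄ = (0.56+0.54)/2 = 0.55 → q = 5×1.37×0.55 = 3.768 m³/s
Panel 6-7: Δb = 0.9 m, d̄ = (0.82+0.00)/2 = 0.41, v̄ = (0.54+0.00)/2 = 0.27 → q = 0.9×0.41×0.27 = 0.09963 m³/s
Q = Σ q = 9.185 m³/s

9.18 m³/s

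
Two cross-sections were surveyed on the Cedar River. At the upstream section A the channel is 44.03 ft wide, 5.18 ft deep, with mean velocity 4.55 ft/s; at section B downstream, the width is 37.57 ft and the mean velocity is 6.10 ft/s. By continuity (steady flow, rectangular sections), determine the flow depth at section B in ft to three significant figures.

Q = A₁V₁ = (44.03×5.18) × 4.55 = 1038 ft³/s
d₂ = Q/(b₂ V₂) = 1038/(37.57×6.10) = 4.528 ft

4.53 ft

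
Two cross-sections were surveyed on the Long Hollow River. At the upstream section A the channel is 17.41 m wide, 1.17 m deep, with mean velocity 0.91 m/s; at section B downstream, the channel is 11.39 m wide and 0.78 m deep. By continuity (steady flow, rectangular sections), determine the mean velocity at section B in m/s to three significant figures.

Q = A₁V₁ = (17.41×1.17) × 0.91 = 18.54 m³/s
A₂ = 11.39 × 0.78 = 8.884 m²
V₂ = Q/A₂ = 18.54/8.884 = 2.086 m/s

2.09 m/s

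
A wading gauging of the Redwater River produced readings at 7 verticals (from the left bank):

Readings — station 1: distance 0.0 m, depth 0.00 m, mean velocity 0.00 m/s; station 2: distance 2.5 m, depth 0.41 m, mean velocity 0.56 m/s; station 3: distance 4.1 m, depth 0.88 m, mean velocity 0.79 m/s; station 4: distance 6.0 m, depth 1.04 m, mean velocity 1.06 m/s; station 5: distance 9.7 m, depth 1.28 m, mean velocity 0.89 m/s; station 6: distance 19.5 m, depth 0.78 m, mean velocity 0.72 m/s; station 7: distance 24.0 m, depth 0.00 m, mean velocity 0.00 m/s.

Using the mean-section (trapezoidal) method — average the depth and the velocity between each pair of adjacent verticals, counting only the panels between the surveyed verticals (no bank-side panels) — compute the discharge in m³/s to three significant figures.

15.5 m³/s

Panel 1-2: Δb = 2.5 m, d̄ = (0.00+0.41)/2 = 0.205, v̄ = (0.00+0.56)/2 = 0.28 → q = 2.5×0.205×0.28 = 0.1435 m³/s
Panel 2-3: Δb = 1.6 m, d̄ = (0.41+0.88)/2 = 0.645, v̄ = (0.56+0.79)/2 = 0.675 → q = 1.6×0.645×0.675 = 0.6966 m³/s
Panel 3-4: Δb = 1.9 m, d̄ = (0.88+1.04)/2 = 0.96, v̄ = (0.79+1.06)/2 = 0.925 → q = 1.9×0.96×0.925 = 1.687 m³/s
Panel 4-5: Δb = 3.7 m, d̄ = (1.04+1.28)/2 = 1.16, v̄ = (1.06+0.89)/2 = 0.975 → q = 3.7×1.16×0.975 = 4.185 m³/s
Panel 5-6: Δb = 9.8 m, d̄ = (1.28+0.78)/2 = 1.03, v̄ = (0.89+0.72)/2 = 0.805 → q = 9.8×1.03×0.805 = 8.126 m³/s
Panel 6-7: Δb = 4.5 m, d̄ = (0.78+0.00)/2 = 0.39, v̄ = (0.72+0.00)/2 = 0.36 → q = 4.5×0.39×0.36 = 0.6318 m³/s
Q = Σ q = 15.47 m³/s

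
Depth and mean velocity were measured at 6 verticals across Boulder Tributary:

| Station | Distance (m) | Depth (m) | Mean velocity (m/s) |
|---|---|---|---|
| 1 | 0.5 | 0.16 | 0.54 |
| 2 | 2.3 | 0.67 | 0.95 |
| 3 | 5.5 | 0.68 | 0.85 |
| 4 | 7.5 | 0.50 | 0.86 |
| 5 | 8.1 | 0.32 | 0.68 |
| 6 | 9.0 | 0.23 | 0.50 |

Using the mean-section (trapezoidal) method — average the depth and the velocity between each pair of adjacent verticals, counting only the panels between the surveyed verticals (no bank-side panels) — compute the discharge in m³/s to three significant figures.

3.84 m³/s

Panel 1-2: Δb = 1.8 m, d̄ = (0.16+0.67)/2 = 0.415, v̄ = (0.54+0.95)/2 = 0.745 → q = 1.8×0.415×0.745 = 0.5565 m³/s
Panel 2-3: Δb = 3.2 m, d̄ = (0.67+0.68)/2 = 0.675, v̄ = (0.95+0.85)/2 = 0.9 → q = 3.2×0.675×0.9 = 1.944 m³/s
Panel 3-4: Δb = 2 m, d̄ = (0.68+0.50)/2 = 0.59, v̄ = (0.85+0.86)/2 = 0.855 → q = 2×0.59×0.855 = 1.009 m³/s
Panel 4-5: Δb = 0.6 m, d̄ = (0.50+0.32)/2 = 0.41, v̄ = (0.86+0.68)/2 = 0.77 → q = 0.6×0.41×0.77 = 0.1894 m³/s
Panel 5-6: Δb = 0.9 m, d̄ = (0.32+0.23)/2 = 0.275, v̄ = (0.68+0.50)/2 = 0.59 → q = 0.9×0.275×0.59 = 0.1460 m³/s
Q = Σ q = 3.845 m³/s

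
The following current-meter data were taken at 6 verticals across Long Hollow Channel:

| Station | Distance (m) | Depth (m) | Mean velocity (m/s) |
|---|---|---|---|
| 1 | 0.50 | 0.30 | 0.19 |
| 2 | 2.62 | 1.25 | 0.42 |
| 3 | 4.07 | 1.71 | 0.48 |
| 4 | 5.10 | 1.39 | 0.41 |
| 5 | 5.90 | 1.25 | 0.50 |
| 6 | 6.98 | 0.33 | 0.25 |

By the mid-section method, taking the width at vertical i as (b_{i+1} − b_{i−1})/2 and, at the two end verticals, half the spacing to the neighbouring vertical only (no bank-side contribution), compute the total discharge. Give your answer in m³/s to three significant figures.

3.17 m³/s

w_1 = (2.62 − 0.50)/2 = 1.06 m; q_1 = 0.19 × 0.30 × 1.06 = 0.06042 m³/s
w_2 = (4.07 − 0.50)/2 = 1.785 m; q_2 = 0.42 × 1.25 × 1.785 = 0.9371 m³/s
w_3 = (5.10 − 2.62)/2 = 1.24 m; q_3 = 0.48 × 1.71 × 1.24 = 1.018 m³/s
w_4 = (5.90 − 4.07)/2 = 0.915 m; q_4 = 0.41 × 1.39 × 0.915 = 0.5215 m³/s
w_5 = (6.98 − 5.10)/2 = 0.94 m; q_5 = 0.50 × 1.25 × 0.94 = 0.5875 m³/s
w_6 = (6.98 − 5.90)/2 = 0.54 m; q_6 = 0.25 × 0.33 × 0.54 = 0.04455 m³/s
Q = Σ qᵢ = 3.169 m³/s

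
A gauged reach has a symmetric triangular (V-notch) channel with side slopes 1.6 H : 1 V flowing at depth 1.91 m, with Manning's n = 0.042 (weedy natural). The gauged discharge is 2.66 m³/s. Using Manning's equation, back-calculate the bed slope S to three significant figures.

A = z·y² = 1.6×1.91² = 5.837 m²
P = 2y√(1+z²) = 2×1.91×√(1+1.6²) = 7.208 m
R = A/P = 5.837/7.208 = 0.8098 m
S = (Q·n / (1·A·R^(2/3)))² = (2.66×0.042 / (1×5.837×0.8688))² = 0.0004853

0.000485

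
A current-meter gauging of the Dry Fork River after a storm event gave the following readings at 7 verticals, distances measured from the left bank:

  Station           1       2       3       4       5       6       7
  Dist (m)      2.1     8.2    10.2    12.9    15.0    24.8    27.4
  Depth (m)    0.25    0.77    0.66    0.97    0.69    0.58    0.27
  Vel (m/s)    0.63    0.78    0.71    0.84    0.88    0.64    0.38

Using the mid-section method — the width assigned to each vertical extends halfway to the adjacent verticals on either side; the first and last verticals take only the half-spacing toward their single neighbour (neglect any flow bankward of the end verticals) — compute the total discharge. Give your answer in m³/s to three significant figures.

w_1 = (8.2 − 2.1)/2 = 3.05 m; q_1 = 0.63 × 0.25 × 3.05 = 0.4804 m³/s
w_2 = (10.2 − 2.1)/2 = 4.05 m; q_2 = 0.78 × 0.77 × 4.05 = 2.432 m³/s
w_3 = (12.9 − 8.2)/2 = 2.35 m; q_3 = 0.71 × 0.66 × 2.35 = 1.101 m³/s
w_4 = (15.0 − 10.2)/2 = 2.4 m; q_4 = 0.84 × 0.97 × 2.4 = 1.956 m³/s
w_5 = (24.8 − 12.9)/2 = 5.95 m; q_5 = 0.88 × 0.69 × 5.95 = 3.613 m³/s
w_6 = (27.4 − 15.0)/2 = 6.2 m; q_6 = 0.64 × 0.58 × 6.2 = 2.301 m³/s
w_7 = (27.4 − 24.8)/2 = 1.3 m; q_7 = 0.38 × 0.27 × 1.3 = 0.1334 m³/s
Q = Σ qᵢ = 12.02 m³/s

12.0 m³/s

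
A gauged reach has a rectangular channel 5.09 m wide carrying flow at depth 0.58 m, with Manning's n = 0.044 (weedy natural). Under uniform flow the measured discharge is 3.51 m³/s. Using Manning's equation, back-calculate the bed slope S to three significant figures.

0.00744

A = b·y = 5.09 × 0.58 = 2.952 m²
P = b + 2y = 5.09 + 2×0.58 = 6.250 m
R = A/P = 2.952/6.250 = 0.4724 m
S = (Q·n / (1·A·R^(2/3)))² = (3.51×0.044 / (1×2.952×0.6065))² = 0.007439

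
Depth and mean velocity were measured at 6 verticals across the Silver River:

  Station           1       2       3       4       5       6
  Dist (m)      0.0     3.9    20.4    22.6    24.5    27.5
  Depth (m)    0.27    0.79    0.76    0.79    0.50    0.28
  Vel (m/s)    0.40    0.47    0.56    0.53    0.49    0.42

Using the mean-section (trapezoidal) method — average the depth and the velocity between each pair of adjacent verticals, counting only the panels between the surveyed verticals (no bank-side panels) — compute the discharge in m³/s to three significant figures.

Panel 1-2: Δb = 3.9 m, d̄ = (0.27+0.79)/2 = 0.53, v̄ = (0.40+0.47)/2 = 0.435 → q = 3.9×0.53×0.435 = 0.8991 m³/s
Panel 2-3: Δb = 16.5 m, d̄ = (0.79+0.76)/2 = 0.775, v̄ = (0.47+0.56)/2 = 0.515 → q = 16.5×0.775×0.515 = 6.586 m³/s
Panel 3-4: Δb = 2.2 m, d̄ = (0.76+0.79)/2 = 0.775, v̄ = (0.56+0.53)/2 = 0.545 → q = 2.2×0.775×0.545 = 0.9292 m³/s
Panel 4-5: Δb = 1.9 m, d̄ = (0.79+0.50)/2 = 0.645, v̄ = (0.53+0.49)/2 = 0.51 → q = 1.9×0.645×0.51 = 0.6250 m³/s
Panel 5-6: Δb = 3 m, d̄ = (0.50+0.28)/2 = 0.39, v̄ = (0.49+0.42)/2 = 0.455 → q = 3×0.39×0.455 = 0.5324 m³/s
Q = Σ q = 9.571 m³/s

9.57 m³/s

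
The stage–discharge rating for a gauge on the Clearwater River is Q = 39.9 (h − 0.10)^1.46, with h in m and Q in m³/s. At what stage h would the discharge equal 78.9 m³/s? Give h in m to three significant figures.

h − h₀ = (Q/C)^(1/b) = (78.9/39.9)^(1/1.46) = 1.595 m
h = 0.10 + 1.595 = 1.695 m

1.70 m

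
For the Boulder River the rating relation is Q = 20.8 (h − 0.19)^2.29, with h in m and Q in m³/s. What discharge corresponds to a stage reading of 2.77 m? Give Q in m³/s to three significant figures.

182 m³/s

Q = 20.8 × (2.77 − 0.19)^2.29 = 20.8 × 2.58^2.29 = 182.3 m³/s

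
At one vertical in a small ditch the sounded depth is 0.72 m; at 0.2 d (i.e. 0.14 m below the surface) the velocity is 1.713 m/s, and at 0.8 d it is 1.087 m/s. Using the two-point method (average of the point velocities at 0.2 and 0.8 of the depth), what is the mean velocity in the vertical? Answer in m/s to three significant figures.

1.40 m/s

v̄ = (1.713 + 1.087) / 2 = 1.400 m/s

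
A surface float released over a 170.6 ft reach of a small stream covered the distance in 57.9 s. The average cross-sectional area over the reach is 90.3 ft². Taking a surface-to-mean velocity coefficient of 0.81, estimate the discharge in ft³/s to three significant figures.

v_surface = L / t̄ = 170.6 / 57.9 = 2.946 ft/s
v_mean = 0.81 × 2.946 = 2.387 ft/s
Q = A × v_mean = 90.3 × 2.387 = 215.5 ft³/s

216 ft³/s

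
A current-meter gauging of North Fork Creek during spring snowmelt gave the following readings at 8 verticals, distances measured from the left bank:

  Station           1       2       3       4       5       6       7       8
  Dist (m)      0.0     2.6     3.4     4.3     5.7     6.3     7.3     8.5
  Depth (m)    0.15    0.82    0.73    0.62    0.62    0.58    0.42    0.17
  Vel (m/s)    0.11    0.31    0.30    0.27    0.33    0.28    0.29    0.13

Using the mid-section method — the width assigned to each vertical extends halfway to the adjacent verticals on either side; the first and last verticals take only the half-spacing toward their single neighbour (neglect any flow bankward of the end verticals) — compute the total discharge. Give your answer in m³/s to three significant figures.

w_1 = (2.6 − 0.0)/2 = 1.3 m; q_1 = 0.11 × 0.15 × 1.3 = 0.02145 m³/s
w_2 = (3.4 − 0.0)/2 = 1.7 m; q_2 = 0.31 × 0.82 × 1.7 = 0.4321 m³/s
w_3 = (4.3 − 2.6)/2 = 0.85 m; q_3 = 0.30 × 0.73 × 0.85 = 0.1862 m³/s
w_4 = (5.7 − 3.4)/2 = 1.15 m; q_4 = 0.27 × 0.62 × 1.15 = 0.1925 m³/s
w_5 = (6.3 − 4.3)/2 = 1 m; q_5 = 0.33 × 0.62 × 1 = 0.2046 m³/s
w_6 = (7.3 − 5.7)/2 = 0.8 m; q_6 = 0.28 × 0.58 × 0.8 = 0.1299 m³/s
w_7 = (8.5 − 6.3)/2 = 1.1 m; q_7 = 0.29 × 0.42 × 1.1 = 0.1340 m³/s
w_8 = (8.5 − 7.3)/2 = 0.6 m; q_8 = 0.13 × 0.17 × 0.6 = 0.01326 m³/s
Q = Σ qᵢ = 1.314 m³/s

1.31 m³/s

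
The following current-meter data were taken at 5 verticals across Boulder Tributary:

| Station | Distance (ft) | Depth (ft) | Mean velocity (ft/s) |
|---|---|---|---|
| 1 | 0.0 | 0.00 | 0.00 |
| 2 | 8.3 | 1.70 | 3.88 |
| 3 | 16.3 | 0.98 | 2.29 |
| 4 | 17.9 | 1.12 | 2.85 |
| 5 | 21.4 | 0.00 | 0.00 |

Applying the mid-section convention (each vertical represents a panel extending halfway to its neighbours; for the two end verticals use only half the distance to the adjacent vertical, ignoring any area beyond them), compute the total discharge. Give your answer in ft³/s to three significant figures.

w_2 = (16.3 − 0.0)/2 = 8.15 ft; q_2 = 3.88 × 1.70 × 8.15 = 53.76 ft³/s
w_3 = (17.9 − 8.3)/2 = 4.8 ft; q_3 = 2.29 × 0.98 × 4.8 = 10.77 ft³/s
w_4 = (21.4 − 16.3)/2 = 2.55 ft; q_4 = 2.85 × 1.12 × 2.55 = 8.140 ft³/s
Stations 1, 5 contribute zero (depth or velocity is 0).
Q = Σ qᵢ = 72.67 ft³/s

72.7 ft³/s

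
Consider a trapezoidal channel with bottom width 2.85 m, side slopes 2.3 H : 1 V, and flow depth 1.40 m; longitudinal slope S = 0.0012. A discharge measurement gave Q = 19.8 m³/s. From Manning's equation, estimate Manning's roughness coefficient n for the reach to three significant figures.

0.0135

A = (b + z·y)·y = (2.85 + 2.3×1.40)×1.40 = 8.498 m²
P = b + 2y√(1+z²) = 2.85 + 2×1.40×√(1+2.3²) = 9.872 m
R = A/P = 8.498/9.872 = 0.8608 m
n = (1/Q)·A·R^(2/3)·S^(1/2) = (1/19.8) × 8.498 × 0.9049 × 0.03464 = 0.01345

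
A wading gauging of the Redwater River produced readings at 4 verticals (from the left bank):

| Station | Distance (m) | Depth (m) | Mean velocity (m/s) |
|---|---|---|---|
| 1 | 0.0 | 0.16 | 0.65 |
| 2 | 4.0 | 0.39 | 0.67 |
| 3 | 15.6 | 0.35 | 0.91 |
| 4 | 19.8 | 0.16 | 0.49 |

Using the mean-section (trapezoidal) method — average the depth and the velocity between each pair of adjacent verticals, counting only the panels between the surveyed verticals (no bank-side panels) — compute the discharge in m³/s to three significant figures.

Panel 1-2: Δb = 4 m, d̄ = (0.16+0.39)/2 = 0.275, v̄ = (0.65+0.67)/2 = 0.66 → q = 4×0.275×0.66 = 0.7260 m³/s
Panel 2-3: Δb = 11.6 m, d̄ = (0.39+0.35)/2 = 0.37, v̄ = (0.67+0.91)/2 = 0.79 → q = 11.6×0.37×0.79 = 3.391 m³/s
Panel 3-4: Δb = 4.2 m, d̄ = (0.35+0.16)/2 = 0.255, v̄ = (0.91+0.49)/2 = 0.7 → q = 4.2×0.255×0.7 = 0.7497 m³/s
Q = Σ q = 4.866 m³/s

4.87 m³/s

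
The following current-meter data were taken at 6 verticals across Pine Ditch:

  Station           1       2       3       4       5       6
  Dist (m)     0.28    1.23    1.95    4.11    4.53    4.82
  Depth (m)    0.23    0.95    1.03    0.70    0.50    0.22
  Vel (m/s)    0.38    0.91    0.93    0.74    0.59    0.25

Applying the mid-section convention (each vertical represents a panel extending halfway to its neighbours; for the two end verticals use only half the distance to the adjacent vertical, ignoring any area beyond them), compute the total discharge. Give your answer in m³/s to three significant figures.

w_1 = (1.23 − 0.28)/2 = 0.475 m; q_1 = 0.38 × 0.23 × 0.475 = 0.04152 m³/s
w_2 = (1.95 − 0.28)/2 = 0.835 m; q_2 = 0.91 × 0.95 × 0.835 = 0.7219 m³/s
w_3 = (4.11 − 1.23)/2 = 1.44 m; q_3 = 0.93 × 1.03 × 1.44 = 1.379 m³/s
w_4 = (4.53 − 1.95)/2 = 1.29 m; q_4 = 0.74 × 0.70 × 1.29 = 0.6682 m³/s
w_5 = (4.82 − 4.11)/2 = 0.355 m; q_5 = 0.59 × 0.50 × 0.355 = 0.1047 m³/s
w_6 = (4.82 − 4.53)/2 = 0.145 m; q_6 = 0.25 × 0.22 × 0.145 = 0.007975 m³/s
Q = Σ qᵢ = 2.924 m³/s

2.92 m³/s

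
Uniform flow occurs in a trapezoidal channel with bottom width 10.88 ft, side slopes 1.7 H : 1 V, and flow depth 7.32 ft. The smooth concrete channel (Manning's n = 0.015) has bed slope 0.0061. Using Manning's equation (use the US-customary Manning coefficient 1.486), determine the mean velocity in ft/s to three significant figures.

20.4 ft/s

A = (b + z·y)·y = (10.88 + 1.7×7.32)×7.32 = 170.7 ft²
P = b + 2y√(1+z²) = 10.88 + 2×7.32×√(1+1.7²) = 39.75 ft
R = A/P = 170.7/39.75 = 4.295 ft
Q = (1.486/n)·A·R^(2/3)·S^(1/2) = (1.486/0.015) × 170.7 × 4.295^(2/3) × 0.0061^(1/2) = 3490 ft³/s
V = Q/A = 3490/170.7 = 20.44 ft/s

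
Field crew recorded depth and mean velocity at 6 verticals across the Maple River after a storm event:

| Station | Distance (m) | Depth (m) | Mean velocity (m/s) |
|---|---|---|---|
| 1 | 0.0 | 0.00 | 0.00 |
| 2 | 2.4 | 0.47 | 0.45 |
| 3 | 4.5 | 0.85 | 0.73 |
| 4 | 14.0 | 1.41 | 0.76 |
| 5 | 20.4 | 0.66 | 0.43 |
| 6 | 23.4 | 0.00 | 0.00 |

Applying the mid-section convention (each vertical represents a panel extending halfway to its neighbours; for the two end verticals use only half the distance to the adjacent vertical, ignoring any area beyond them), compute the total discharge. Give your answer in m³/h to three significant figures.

50100 m³/h

w_2 = (4.5 − 0.0)/2 = 2.25 m; q_2 = 0.45 × 0.47 × 2.25 = 0.4759 m³/s
w_3 = (14.0 − 2.4)/2 = 5.8 m; q_3 = 0.73 × 0.85 × 5.8 = 3.599 m³/s
w_4 = (20.4 − 4.5)/2 = 7.95 m; q_4 = 0.76 × 1.41 × 7.95 = 8.519 m³/s
w_5 = (23.4 − 14.0)/2 = 4.7 m; q_5 = 0.43 × 0.66 × 4.7 = 1.334 m³/s
Stations 1, 6 contribute zero (depth or velocity is 0).
Q = Σ qᵢ = 13.93 m³/s
= 13.93 × 3600 = 50140 m³/h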